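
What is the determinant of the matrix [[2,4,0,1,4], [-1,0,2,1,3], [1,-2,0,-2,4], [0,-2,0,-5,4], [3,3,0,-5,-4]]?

912

Expand along column 3 (it has 4 zeros):
  − (2) · M_23   where M_23 = det([2 4 1 4; 1 -2 -2 4; 0 -2 -5 4; 3 3 -5 -4]) = -456
det = (-1)·(2)·(-456) = 912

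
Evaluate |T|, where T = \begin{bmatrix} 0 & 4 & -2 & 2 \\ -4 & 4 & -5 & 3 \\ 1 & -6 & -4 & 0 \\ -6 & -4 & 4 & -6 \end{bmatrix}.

Expand along row 1 (it has 1 zero):
  − (4) · M_12   where M_12 = det([-4 -5 3; 1 -4 0; -6 4 -6]) = -186
  + (-2) · M_13   where M_13 = det([-4 4 3; 1 -6 0; -6 -4 -6]) = -240
  − (2) · M_14   where M_14 = det([-4 4 -5; 1 -6 -4; -6 -4 4]) = 440
det = (-1)·(4)·(-186) + (+1)·(-2)·(-240) + (-1)·(2)·(440) = 344

The determinant is 344.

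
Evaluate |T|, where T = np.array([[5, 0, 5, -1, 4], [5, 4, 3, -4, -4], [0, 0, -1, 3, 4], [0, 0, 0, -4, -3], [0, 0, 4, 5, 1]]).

|T| = 340

T is block upper-triangular with a 2×2 block and a 3×3 block on the diagonal, so its determinant equals the product of the determinants of the diagonal blocks.
det of the 2×2 block = 20
det of the 3×3 block = 17
det = (20)·(17) = 340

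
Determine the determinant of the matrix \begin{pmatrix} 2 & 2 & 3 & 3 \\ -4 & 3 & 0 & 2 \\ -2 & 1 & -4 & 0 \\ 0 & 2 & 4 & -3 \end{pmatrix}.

Expand along row 2 (it has 1 zero):
  − (-4) · M_21   where M_21 = det([2 3 3; 1 -4 0; 2 4 -3]) = 69
  + (3) · M_22   where M_22 = det([2 3 3; -2 -4 0; 0 4 -3]) = -18
  + (2) · M_24   where M_24 = det([2 2 3; -2 1 -4; 0 2 4]) = 28
det = (-1)·(-4)·(69) + (+1)·(3)·(-18) + (+1)·(2)·(28) = 278

278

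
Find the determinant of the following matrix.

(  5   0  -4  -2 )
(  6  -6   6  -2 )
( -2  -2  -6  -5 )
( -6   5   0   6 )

Expand along row 1 (it has 1 zero):
  + (5) · M_11   where M_11 = det([-6 6 -2; -2 -6 -5; 5 0 6]) = 78
  + (-4) · M_13   where M_13 = det([6 -6 -2; -2 -2 -5; -6 5 6]) = -130
  − (-2) · M_14   where M_14 = det([6 -6 6; -2 -2 -6; -6 5 0]) = -168
det = (+1)·(5)·(78) + (+1)·(-4)·(-130) + (-1)·(-2)·(-168) = 574

The determinant is 574.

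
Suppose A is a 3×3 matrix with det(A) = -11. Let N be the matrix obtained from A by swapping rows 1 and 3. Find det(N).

det(N) = 11

Swapping two rows multiplies the determinant by −1.
det(N) = (-1)·(-11) = 11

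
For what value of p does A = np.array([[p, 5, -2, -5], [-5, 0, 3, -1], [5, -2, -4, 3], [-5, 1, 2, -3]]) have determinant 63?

p = -2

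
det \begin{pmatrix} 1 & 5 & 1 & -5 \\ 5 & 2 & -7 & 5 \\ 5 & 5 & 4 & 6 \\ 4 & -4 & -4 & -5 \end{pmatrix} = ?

Expand along row 1:
  + (1) · M_11   where M_11 = det([2 -7 5; 5 4 6; -4 -4 -5]) = -19
  − (5) · M_12   where M_12 = det([5 -7 5; 5 4 6; 4 -4 -5]) = -503
  + (1) · M_13   where M_13 = det([5 2 5; 5 5 6; 4 -4 -5]) = -107
  − (-5) · M_14   where M_14 = det([5 2 -7; 5 5 4; 4 -4 -4]) = 332
det = (+1)·(1)·(-19) + (-1)·(5)·(-503) + (+1)·(1)·(-107) + (-1)·(-5)·(332) = 4049

The determinant is 4049.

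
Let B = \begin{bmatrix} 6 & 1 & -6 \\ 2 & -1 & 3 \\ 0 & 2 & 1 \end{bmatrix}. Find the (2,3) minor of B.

Delete row 2 and column 3; the remaining 2×2 submatrix is [6 1; 0 2].
Its determinant is 6·2 − 1·0 = 12.

12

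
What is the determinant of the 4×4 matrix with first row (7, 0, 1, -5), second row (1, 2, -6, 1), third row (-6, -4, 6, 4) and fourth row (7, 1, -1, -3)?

Expand along row 1 (it has 1 zero):
  + (7) · M_11   where M_11 = det([2 -6 1; -4 6 4; 1 -1 -3]) = 18
  + (1) · M_13   where M_13 = det([1 2 1; -6 -4 4; 7 1 -3]) = 50
  − (-5) · M_14   where M_14 = det([1 2 -6; -6 -4 6; 7 1 -1]) = -62
det = (+1)·(7)·(18) + (+1)·(1)·(50) + (-1)·(-5)·(-62) = -134

-134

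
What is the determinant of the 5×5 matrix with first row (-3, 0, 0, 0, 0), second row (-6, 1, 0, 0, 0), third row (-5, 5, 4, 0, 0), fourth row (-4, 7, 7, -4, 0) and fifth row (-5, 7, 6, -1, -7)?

The matrix is lower triangular, so the determinant is the product of the diagonal entries:
det = (-3) · (1) · (4) · (-4) · (-7) = -336

The determinant is -336.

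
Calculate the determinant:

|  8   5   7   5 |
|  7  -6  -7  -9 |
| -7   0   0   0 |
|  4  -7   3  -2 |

Expand along row 3 (it has 3 zeros):
  + (-7) · M_31   where M_31 = det([5 7 5; -6 -7 -9; -7 3 -2]) = 227
det = (+1)·(-7)·(227) = -1589

The determinant is -1589.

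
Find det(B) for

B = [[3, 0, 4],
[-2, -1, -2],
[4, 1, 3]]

Expand along row 1:
  + 3 · |-1 -2; 1 3| = 3·(-3 − (-2)) = -3
  + 4 · |-2 -1; 4 1| = 4·(-2 − (-4)) = 8
Sum: (-3) + (8) = 5

det(B) = 5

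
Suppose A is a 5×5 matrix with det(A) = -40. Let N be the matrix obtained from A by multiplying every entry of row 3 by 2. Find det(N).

The determinant is -80.

Scaling one row by 2 multiplies the determinant by 2.
det(N) = (2)·(-40) = -80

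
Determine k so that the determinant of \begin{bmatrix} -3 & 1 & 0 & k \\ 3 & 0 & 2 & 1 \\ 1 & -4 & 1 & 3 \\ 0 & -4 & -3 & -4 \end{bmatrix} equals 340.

-6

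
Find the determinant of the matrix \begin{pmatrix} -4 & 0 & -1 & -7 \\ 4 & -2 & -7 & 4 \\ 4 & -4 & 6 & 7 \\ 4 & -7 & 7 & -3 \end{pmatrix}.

The determinant is -1548.

Expand along row 1 (it has 1 zero):
  + (-4) · M_11   where M_11 = det([-2 -7 4; -4 6 7; -7 7 -3]) = 617
  + (-1) · M_13   where M_13 = det([4 -2 4; 4 -4 7; 4 -7 -3]) = 116
  − (-7) · M_14   where M_14 = det([4 -2 -7; 4 -4 6; 4 -7 7]) = 148
det = (+1)·(-4)·(617) + (+1)·(-1)·(116) + (-1)·(-7)·(148) = -1548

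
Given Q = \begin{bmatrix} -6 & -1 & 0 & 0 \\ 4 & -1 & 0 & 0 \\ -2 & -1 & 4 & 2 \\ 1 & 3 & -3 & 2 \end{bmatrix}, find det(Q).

Q is block lower-triangular with a 2×2 block and a 2×2 block on the diagonal, so its determinant equals the product of the determinants of the diagonal blocks.
det of the 2×2 block = 10
det of the 2×2 block = 14
det = (10)·(14) = 140

140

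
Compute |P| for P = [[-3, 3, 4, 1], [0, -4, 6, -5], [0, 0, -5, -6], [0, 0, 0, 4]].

-240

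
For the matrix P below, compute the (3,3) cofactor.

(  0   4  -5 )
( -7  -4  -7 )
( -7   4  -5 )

28

Delete row 3 and column 3; the remaining 2×2 submatrix is [0 4; -7 -4].
Its determinant is 0·(-4) − 4·(-7) = 28.
The cofactor carries sign (−1)^(3+3) = +1, so C_{3,3} = +(28) = 28.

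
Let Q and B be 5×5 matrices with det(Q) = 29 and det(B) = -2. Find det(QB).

|QB| = -58

det(QB) = det(Q)·det(B) = (29)·(-2) = -58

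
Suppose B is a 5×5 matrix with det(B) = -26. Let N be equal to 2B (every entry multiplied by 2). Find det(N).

-832

For a 5×5 matrix, det(2B) = 2^5·det(B) = 32·det(B).
det(N) = (32)·(-26) = -832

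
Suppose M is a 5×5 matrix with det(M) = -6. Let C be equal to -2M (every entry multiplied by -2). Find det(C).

For a 5×5 matrix, det(-2M) = (-2)^5·det(M) = -32·det(M).
det(C) = (-32)·(-6) = 192

|C| = 192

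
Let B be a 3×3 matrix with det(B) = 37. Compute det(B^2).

det(B^2) = (det B)^2 = (37)^2 = 1369

The determinant is 1369.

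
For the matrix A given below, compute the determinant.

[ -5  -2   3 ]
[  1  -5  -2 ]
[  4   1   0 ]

69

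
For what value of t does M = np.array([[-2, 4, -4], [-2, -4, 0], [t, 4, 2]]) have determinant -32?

Expanding along the column containing t, det(M) is linear in t: det(M) = (-16)·t + (64).
Set (-16)·t + (64) = -32  ⇒  (-16)·t = -96  ⇒  t = 6.

6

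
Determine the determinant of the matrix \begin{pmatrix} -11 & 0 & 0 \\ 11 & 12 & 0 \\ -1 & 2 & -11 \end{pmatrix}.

The matrix is lower triangular, so the determinant is the product of the diagonal entries:
det = (-11) · (12) · (-11) = 1452

1452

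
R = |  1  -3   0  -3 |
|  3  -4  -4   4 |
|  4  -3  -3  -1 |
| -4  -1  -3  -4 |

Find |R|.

Expand along row 1 (it has 1 zero):
  + (1) · M_11   where M_11 = det([-4 -4 4; -3 -3 -1; -1 -3 -4]) = 32
  − (-3) · M_12   where M_12 = det([3 -4 4; 4 -3 -1; -4 -3 -4]) = -149
  − (-3) · M_14   where M_14 = det([3 -4 -4; 4 -3 -3; -4 -1 -3]) = -14
det = (+1)·(1)·(32) + (-1)·(-3)·(-149) + (-1)·(-3)·(-14) = -457

det(R) = -457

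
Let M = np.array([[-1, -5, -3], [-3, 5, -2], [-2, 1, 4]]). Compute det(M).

-123

Expand along row 1:
  + (-1) · |5 -2; 1 4| = (-1)·(20 − (-2)) = -22
  − (-5) · |-3 -2; -2 4| = −(-5)·(-12 − 4) = -80
  + (-3) · |-3 5; -2 1| = (-3)·(-3 − (-10)) = -21
Sum: (-22) + (-80) + (-21) = -123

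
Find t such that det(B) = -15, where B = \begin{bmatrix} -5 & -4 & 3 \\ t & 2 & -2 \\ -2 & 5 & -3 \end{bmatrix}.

Expanding along the row containing t, det(B) is linear in t: det(B) = (3)·t + (-24).
Set (3)·t + (-24) = -15  ⇒  (3)·t = 9  ⇒  t = 3.

3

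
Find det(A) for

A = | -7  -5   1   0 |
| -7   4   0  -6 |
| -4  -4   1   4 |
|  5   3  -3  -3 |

Expand along row 1 (it has 1 zero):
  + (-7) · M_11   where M_11 = det([4 0 -6; -4 1 4; 3 -3 -3]) = -18
  − (-5) · M_12   where M_12 = det([-7 0 -6; -4 1 4; 5 -3 -3]) = -105
  + (1) · M_13   where M_13 = det([-7 4 -6; -4 -4 4; 5 3 -3]) = -16
det = (+1)·(-7)·(-18) + (-1)·(-5)·(-105) + (+1)·(1)·(-16) = -415

-415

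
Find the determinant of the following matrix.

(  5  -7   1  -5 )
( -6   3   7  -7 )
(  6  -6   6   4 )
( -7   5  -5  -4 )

-1368

Expand along row 1:
  + (5) · M_11   where M_11 = det([3 7 -7; -6 6 4; 5 -5 -4]) = -40
  − (-7) · M_12   where M_12 = det([-6 7 -7; 6 6 4; -7 -5 -4]) = -88
  + (1) · M_13   where M_13 = det([-6 3 -7; 6 -6 4; -7 5 -4]) = 48
  − (-5) · M_14   where M_14 = det([-6 3 7; 6 -6 6; -7 5 -5]) = -120
det = (+1)·(5)·(-40) + (-1)·(-7)·(-88) + (+1)·(1)·(48) + (-1)·(-5)·(-120) = -1368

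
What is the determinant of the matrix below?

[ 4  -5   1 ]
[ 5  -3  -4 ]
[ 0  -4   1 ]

-71

Expand along row 3:
  − (-4) · |4 1; 5 -4| = −(-4)·(-16 − 5) = -84
  + 1 · |4 -5; 5 -3| = 1·(-12 − (-25)) = 13
Sum: (-84) + (13) = -71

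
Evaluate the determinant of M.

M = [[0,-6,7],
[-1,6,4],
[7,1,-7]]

Expand along column 1:
  − (-1) · |-6 7; 1 -7| = −(-1)·(42 − 7) = 35
  + 7 · |-6 7; 6 4| = 7·(-24 − 42) = -462
Sum: (35) + (-462) = -427

det(M) = -427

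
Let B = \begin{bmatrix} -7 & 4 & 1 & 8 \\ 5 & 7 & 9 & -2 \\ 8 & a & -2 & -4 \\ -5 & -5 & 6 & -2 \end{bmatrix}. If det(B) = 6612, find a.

-8

Expanding along the column containing a, det(B) is linear in a: det(B) = (-662)·a + (1316).
Set (-662)·a + (1316) = 6612  ⇒  (-662)·a = 5296  ⇒  a = -8.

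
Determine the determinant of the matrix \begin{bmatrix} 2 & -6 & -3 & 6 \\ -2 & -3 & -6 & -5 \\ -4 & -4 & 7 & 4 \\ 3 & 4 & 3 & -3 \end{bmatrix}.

1822

Expand along row 1:
  + (2) · M_11   where M_11 = det([-3 -6 -5; -4 7 4; 4 3 -3]) = 275
  − (-6) · M_12   where M_12 = det([-2 -6 -5; -4 7 4; 3 3 -3]) = 231
  + (-3) · M_13   where M_13 = det([-2 -3 -5; -4 -4 4; 3 4 -3]) = 28
  − (6) · M_14   where M_14 = det([-2 -3 -6; -4 -4 7; 3 4 3]) = 5
det = (+1)·(2)·(275) + (-1)·(-6)·(231) + (+1)·(-3)·(28) + (-1)·(6)·(5) = 1822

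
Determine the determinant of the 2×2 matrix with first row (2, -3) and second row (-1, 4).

5

det = 2·4 − (-3)·(-1) = 8 − 3 = 5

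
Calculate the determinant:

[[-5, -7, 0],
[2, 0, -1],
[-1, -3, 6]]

Expand along column 2:
  − (-7) · |2 -1; -1 6| = −(-7)·(12 − 1) = 77
  − (-3) · |-5 0; 2 -1| = −(-3)·(5 − 0) = 15
Sum: (77) + (15) = 92

92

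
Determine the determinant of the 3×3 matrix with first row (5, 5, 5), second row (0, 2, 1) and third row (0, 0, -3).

The determinant is -30.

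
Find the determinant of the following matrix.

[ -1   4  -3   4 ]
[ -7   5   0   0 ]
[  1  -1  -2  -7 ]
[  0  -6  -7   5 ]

-2549

Expand along row 2 (it has 2 zeros):
  − (-7) · M_21   where M_21 = det([4 -3 4; -1 -2 -7; -6 -7 5]) = -397
  + (5) · M_22   where M_22 = det([-1 -3 4; 1 -2 -7; 0 -7 5]) = 46
det = (-1)·(-7)·(-397) + (+1)·(5)·(46) = -2549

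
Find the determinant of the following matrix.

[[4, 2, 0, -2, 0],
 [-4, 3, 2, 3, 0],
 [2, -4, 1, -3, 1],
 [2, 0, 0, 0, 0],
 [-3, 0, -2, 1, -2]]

-104

Expand along row 4 (it has 4 zeros):
  − (2) · M_41   where M_41 = det([2 0 -2 0; 3 2 3 0; -4 1 -3 1; 0 -2 1 -2]) = 52
det = (-1)·(2)·(52) = -104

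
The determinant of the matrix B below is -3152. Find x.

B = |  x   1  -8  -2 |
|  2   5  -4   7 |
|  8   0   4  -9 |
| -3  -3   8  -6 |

Expanding along the row containing x, det(B) is linear in x: det(B) = (216)·x + (-2072).
Set (216)·x + (-2072) = -3152  ⇒  (216)·x = -1080  ⇒  x = -5.

-5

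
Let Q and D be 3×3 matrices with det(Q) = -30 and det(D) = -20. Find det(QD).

det(QD) = 600

det(QD) = det(Q)·det(D) = (-30)·(-20) = 600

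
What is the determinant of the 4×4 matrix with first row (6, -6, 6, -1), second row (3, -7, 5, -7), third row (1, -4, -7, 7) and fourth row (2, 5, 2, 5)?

Expand along row 1:
  + (6) · M_11   where M_11 = det([-7 5 -7; -4 -7 7; 5 2 5]) = 429
  − (-6) · M_12   where M_12 = det([3 5 -7; 1 -7 7; 2 2 5]) = -214
  + (6) · M_13   where M_13 = det([3 -7 -7; 1 -4 7; 2 5 5]) = -319
  − (-1) · M_14   where M_14 = det([3 -7 5; 1 -4 -7; 2 5 2]) = 258
det = (+1)·(6)·(429) + (-1)·(-6)·(-214) + (+1)·(6)·(-319) + (-1)·(-1)·(258) = -366

The determinant is -366.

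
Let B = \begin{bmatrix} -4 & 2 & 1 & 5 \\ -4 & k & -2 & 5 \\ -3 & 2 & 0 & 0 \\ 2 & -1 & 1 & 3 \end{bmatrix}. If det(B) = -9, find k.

Expanding along the column containing k, det(B) is linear in k: det(B) = (-6)·k + (-21).
Set (-6)·k + (-21) = -9  ⇒  (-6)·k = 12  ⇒  k = -2.

k = -2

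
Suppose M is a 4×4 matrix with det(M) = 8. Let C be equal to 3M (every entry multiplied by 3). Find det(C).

For a 4×4 matrix, det(3M) = 3^4·det(M) = 81·det(M).
det(C) = (81)·(8) = 648

648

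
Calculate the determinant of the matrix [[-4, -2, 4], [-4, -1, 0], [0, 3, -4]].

-32

Expand along column 1:
  + (-4) · |-1 0; 3 -4| = (-4)·(4 − 0) = -16
  − (-4) · |-2 4; 3 -4| = −(-4)·(8 − 12) = -16
Sum: (-16) + (-16) = -32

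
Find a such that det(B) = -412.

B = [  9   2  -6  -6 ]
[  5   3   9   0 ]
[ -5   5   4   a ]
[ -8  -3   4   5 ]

a = 7

Expanding along the column containing a, det(B) is linear in a: det(B) = (-113)·a + (379).
Set (-113)·a + (379) = -412  ⇒  (-113)·a = -791  ⇒  a = 7.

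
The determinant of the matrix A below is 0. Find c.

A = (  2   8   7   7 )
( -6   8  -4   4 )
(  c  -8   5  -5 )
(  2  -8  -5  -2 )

c = 6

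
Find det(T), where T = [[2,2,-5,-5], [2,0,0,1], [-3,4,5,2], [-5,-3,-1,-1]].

Expand along row 2 (it has 2 zeros):
  − (2) · M_21   where M_21 = det([2 -5 -5; 4 5 2; -3 -1 -1]) = -51
  + (1) · M_24   where M_24 = det([2 2 -5; -3 4 5; -5 -3 -1]) = -179
det = (-1)·(2)·(-51) + (+1)·(1)·(-179) = -77

-77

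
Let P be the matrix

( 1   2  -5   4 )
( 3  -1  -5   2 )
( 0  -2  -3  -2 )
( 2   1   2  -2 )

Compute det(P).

The determinant is -188.

Expand along row 3 (it has 1 zero):
  − (-2) · M_32   where M_32 = det([1 -5 4; 3 -5 2; 2 2 -2]) = 20
  + (-3) · M_33   where M_33 = det([1 2 4; 3 -1 2; 2 1 -2]) = 40
  − (-2) · M_34   where M_34 = det([1 2 -5; 3 -1 -5; 2 1 2]) = -54
det = (-1)·(-2)·(20) + (+1)·(-3)·(40) + (-1)·(-2)·(-54) = -188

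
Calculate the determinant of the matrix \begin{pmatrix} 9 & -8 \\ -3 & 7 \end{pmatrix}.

The determinant is 39.

det = 9·7 − (-8)·(-3) = 63 − 24 = 39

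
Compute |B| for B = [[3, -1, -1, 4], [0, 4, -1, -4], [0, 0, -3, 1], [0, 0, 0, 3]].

The determinant is -108.

B is upper triangular, so det(B) is the product of the diagonal entries:
det = (3) · (4) · (-3) · (3) = -108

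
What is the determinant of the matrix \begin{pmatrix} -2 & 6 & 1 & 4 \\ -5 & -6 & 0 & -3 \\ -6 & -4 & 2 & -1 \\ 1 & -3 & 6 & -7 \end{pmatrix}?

-509

Expand along row 2 (it has 1 zero):
  − (-5) · M_21   where M_21 = det([6 1 4; -4 2 -1; -3 6 -7]) = -145
  + (-6) · M_22   where M_22 = det([-2 1 4; -6 2 -1; 1 6 -7]) = -179
  + (-3) · M_24   where M_24 = det([-2 6 1; -6 -4 2; 1 -3 6]) = 286
det = (-1)·(-5)·(-145) + (+1)·(-6)·(-179) + (+1)·(-3)·(286) = -509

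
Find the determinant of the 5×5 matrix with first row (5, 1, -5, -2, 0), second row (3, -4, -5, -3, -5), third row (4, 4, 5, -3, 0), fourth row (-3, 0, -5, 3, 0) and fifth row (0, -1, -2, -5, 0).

The determinant is 4080.

Expand along column 5 (it has 4 zeros):
  − (-5) · M_25   where M_25 = det([5 1 -5 -2; 4 4 5 -3; -3 0 -5 3; 0 -1 -2 -5]) = 816
det = (-1)·(-5)·(816) = 4080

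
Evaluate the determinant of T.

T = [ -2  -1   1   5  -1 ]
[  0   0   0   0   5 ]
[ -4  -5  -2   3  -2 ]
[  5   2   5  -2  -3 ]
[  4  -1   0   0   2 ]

Expand along row 2 (it has 4 zeros):
  − (5) · M_25   where M_25 = det([-2 -1 1 5; -4 -5 -2 3; 5 2 5 -2; 4 -1 0 0]) = 413
det = (-1)·(5)·(413) = -2065

-2065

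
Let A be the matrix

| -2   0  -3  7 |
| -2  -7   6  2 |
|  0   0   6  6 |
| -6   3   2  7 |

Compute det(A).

Expand along row 3 (it has 2 zeros):
  + (6) · M_33   where M_33 = det([-2 0 7; -2 -7 2; -6 3 7]) = -226
  − (6) · M_34   where M_34 = det([-2 0 -3; -2 -7 6; -6 3 2]) = 208
det = (+1)·(6)·(-226) + (-1)·(6)·(208) = -2604

-2604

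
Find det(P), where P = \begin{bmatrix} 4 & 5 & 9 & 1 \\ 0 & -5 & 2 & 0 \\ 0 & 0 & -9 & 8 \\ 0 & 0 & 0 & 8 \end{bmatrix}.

det(P) = 1440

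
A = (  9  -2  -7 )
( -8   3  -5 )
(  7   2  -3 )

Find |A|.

Expand along row 1:
  + 9 · |3 -5; 2 -3| = 9·(-9 − (-10)) = 9
  − (-2) · |-8 -5; 7 -3| = −(-2)·(24 − (-35)) = 118
  + (-7) · |-8 3; 7 2| = (-7)·(-16 − 21) = 259
Sum: (9) + (118) + (259) = 386

386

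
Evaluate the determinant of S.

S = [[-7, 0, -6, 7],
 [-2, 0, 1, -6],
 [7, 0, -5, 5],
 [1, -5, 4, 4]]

-1940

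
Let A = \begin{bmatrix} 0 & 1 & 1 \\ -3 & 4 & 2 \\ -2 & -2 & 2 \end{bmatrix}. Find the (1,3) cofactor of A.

Delete row 1 and column 3; the remaining 2×2 submatrix is [-3 4; -2 -2].
Its determinant is (-3)·(-2) − 4·(-2) = 14.
The cofactor carries sign (−1)^(1+3) = +1, so C_{1,3} = +(14) = 14.

The cofactor is 14.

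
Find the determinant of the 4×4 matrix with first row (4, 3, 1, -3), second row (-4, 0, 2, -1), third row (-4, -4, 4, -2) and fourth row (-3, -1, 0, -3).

-296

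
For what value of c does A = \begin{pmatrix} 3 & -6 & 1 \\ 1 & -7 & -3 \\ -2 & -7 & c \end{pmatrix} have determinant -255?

c = 9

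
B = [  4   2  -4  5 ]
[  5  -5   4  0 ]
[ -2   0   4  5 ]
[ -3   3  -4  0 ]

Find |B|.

|B| = -320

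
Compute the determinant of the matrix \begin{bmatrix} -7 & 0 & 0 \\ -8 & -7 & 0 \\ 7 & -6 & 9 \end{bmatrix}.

The matrix is lower triangular, so the determinant is the product of the diagonal entries:
det = (-7) · (-7) · (9) = 441

The determinant is 441.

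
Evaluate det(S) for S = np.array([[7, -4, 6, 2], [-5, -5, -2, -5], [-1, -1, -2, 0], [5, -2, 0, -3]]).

Expand along row 3 (it has 1 zero):
  + (-1) · M_31   where M_31 = det([-4 6 2; -5 -2 -5; -2 0 -3]) = -62
  − (-1) · M_32   where M_32 = det([7 6 2; -5 -2 -5; 5 0 -3]) = -178
  + (-2) · M_33   where M_33 = det([7 -4 2; -5 -5 -5; 5 -2 -3]) = 265
det = (+1)·(-1)·(-62) + (-1)·(-1)·(-178) + (+1)·(-2)·(265) = -646

The determinant is -646.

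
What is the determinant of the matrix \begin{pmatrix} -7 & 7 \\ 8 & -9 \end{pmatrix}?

7

det = (-7)·(-9) − 7·8 = 63 − 56 = 7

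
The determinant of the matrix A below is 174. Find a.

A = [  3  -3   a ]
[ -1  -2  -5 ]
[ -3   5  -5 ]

Expanding along the row containing a, det(A) is linear in a: det(A) = (-11)·a + (75).
Set (-11)·a + (75) = 174  ⇒  (-11)·a = 99  ⇒  a = -9.

-9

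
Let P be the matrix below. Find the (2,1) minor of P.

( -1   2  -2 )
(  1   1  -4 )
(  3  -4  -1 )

Delete row 2 and column 1; the remaining 2×2 submatrix is [2 -2; -4 -1].
Its determinant is 2·(-1) − (-2)·(-4) = -10.

-10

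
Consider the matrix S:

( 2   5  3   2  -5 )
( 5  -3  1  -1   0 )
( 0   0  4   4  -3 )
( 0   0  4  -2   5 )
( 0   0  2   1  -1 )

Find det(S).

S is block upper-triangular with a 2×2 block and a 3×3 block on the diagonal, so its determinant equals the product of the determinants of the diagonal blocks.
det of the 2×2 block = -31
det of the 3×3 block = 20
det = (-31)·(20) = -620

-620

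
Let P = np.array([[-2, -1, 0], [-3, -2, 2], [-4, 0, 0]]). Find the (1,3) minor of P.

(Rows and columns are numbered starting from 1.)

The minor is -8.

Delete row 1 and column 3; the remaining 2×2 submatrix is [-3 -2; -4 0].
Its determinant is (-3)·0 − (-2)·(-4) = -8.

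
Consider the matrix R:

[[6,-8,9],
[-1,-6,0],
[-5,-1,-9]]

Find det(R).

Expand along row 2:
  − (-1) · |-8 9; -1 -9| = −(-1)·(72 − (-9)) = 81
  + (-6) · |6 9; -5 -9| = (-6)·(-54 − (-45)) = 54
Sum: (81) + (54) = 135

135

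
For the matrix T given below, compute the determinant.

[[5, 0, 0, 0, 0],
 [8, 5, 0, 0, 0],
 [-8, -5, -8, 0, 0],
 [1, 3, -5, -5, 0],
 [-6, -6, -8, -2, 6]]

6000

T is lower triangular, so det(T) is the product of the diagonal entries:
det = (5) · (5) · (-8) · (-5) · (6) = 6000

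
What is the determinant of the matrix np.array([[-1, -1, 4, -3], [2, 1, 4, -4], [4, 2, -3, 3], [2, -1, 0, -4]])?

Expand along row 4 (it has 1 zero):
  − (2) · M_41   where M_41 = det([-1 4 -3; 1 4 -4; 2 -3 3]) = -11
  + (-1) · M_42   where M_42 = det([-1 4 -3; 2 4 -4; 4 -3 3]) = -22
  + (-4) · M_44   where M_44 = det([-1 -1 4; 2 1 4; 4 2 -3]) = -11
det = (-1)·(2)·(-11) + (+1)·(-1)·(-22) + (+1)·(-4)·(-11) = 88

88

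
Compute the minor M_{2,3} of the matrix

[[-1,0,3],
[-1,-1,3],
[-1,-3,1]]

3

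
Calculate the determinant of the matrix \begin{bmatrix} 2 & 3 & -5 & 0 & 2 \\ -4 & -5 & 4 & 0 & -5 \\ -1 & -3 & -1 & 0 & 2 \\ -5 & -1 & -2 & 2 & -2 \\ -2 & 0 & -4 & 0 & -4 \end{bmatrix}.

Expand along column 4 (it has 4 zeros):
  + (2) · M_44   where M_44 = det([2 3 -5 2; -4 -5 4 -5; -1 -3 -1 2; -2 0 -4 -4]) = -52
det = (+1)·(2)·(-52) = -104

-104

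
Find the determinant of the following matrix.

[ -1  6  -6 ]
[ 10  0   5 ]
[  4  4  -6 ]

Expand along row 2:
  − 10 · |6 -6; 4 -6| = −10·(-36 − (-24)) = 120
  − 5 · |-1 6; 4 4| = −5·(-4 − 24) = 140
Sum: (120) + (140) = 260

The determinant is 260.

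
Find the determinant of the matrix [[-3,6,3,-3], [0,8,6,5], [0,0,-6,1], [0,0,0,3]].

432

The matrix is upper triangular, so the determinant is the product of the diagonal entries:
det = (-3) · (8) · (-6) · (3) = 432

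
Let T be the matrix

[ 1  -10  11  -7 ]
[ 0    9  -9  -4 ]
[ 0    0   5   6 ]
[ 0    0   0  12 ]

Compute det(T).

The determinant is 540.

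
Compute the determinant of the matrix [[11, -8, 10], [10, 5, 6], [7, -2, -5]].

-1429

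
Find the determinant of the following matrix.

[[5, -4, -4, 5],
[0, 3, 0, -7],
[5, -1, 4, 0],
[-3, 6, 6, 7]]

2100

Expand along row 2 (it has 2 zeros):
  + (3) · M_22   where M_22 = det([5 -4 5; 5 4 0; -3 6 7]) = 490
  + (-7) · M_24   where M_24 = det([5 -4 -4; 5 -1 4; -3 6 6]) = -90
det = (+1)·(3)·(490) + (+1)·(-7)·(-90) = 2100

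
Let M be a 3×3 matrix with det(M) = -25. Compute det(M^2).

625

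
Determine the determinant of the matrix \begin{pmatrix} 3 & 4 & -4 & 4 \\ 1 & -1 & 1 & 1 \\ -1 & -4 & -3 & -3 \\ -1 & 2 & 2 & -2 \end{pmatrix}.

The determinant is -92.

Expand along row 1:
  + (3) · M_11   where M_11 = det([-1 1 1; -4 -3 -3; 2 2 -2]) = -28
  − (4) · M_12   where M_12 = det([1 1 1; -1 -3 -3; -1 2 -2]) = 8
  + (-4) · M_13   where M_13 = det([1 -1 1; -1 -4 -3; -1 2 -2]) = 7
  − (4) · M_14   where M_14 = det([1 -1 1; -1 -4 -3; -1 2 2]) = -13
det = (+1)·(3)·(-28) + (-1)·(4)·(8) + (+1)·(-4)·(7) + (-1)·(4)·(-13) = -92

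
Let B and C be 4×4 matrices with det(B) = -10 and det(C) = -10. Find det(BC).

|BC| = 100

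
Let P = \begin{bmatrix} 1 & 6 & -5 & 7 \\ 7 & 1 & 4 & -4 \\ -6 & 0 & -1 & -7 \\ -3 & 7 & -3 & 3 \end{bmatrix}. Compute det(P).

Expand along row 3 (it has 1 zero):
  + (-6) · M_31   where M_31 = det([6 -5 7; 1 4 -4; 7 -3 3]) = -62
  + (-1) · M_33   where M_33 = det([1 6 7; 7 1 -4; -3 7 3]) = 341
  − (-7) · M_34   where M_34 = det([1 6 -5; 7 1 4; -3 7 -3]) = -237
det = (+1)·(-6)·(-62) + (+1)·(-1)·(341) + (-1)·(-7)·(-237) = -1628

det(P) = -1628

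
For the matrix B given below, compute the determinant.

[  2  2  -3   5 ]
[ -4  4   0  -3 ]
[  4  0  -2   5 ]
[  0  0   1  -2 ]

-8

Expand along row 4 (it has 2 zeros):
  − (1) · M_43   where M_43 = det([2 2 5; -4 4 -3; 4 0 5]) = -24
  + (-2) · M_44   where M_44 = det([2 2 -3; -4 4 0; 4 0 -2]) = 16
det = (-1)·(1)·(-24) + (+1)·(-2)·(16) = -8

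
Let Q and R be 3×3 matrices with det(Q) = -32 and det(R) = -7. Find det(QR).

det(QR) = det(Q)·det(R) = (-32)·(-7) = 224

224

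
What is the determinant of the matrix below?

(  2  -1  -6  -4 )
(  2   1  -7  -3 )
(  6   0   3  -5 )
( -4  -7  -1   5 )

Expand along row 3 (it has 1 zero):
  + (6) · M_31   where M_31 = det([-1 -6 -4; 1 -7 -3; -7 -1 5]) = 142
  + (3) · M_33   where M_33 = det([2 -1 -4; 2 1 -3; -4 -7 5]) = 6
  − (-5) · M_34   where M_34 = det([2 -1 -6; 2 1 -7; -4 -7 -1]) = -70
det = (+1)·(6)·(142) + (+1)·(3)·(6) + (-1)·(-5)·(-70) = 520

The determinant is 520.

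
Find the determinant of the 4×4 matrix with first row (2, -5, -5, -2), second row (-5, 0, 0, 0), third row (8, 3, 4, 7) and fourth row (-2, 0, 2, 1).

The determinant is 265.

Expand along row 2 (it has 3 zeros):
  − (-5) · M_21   where M_21 = det([-5 -5 -2; 3 4 7; 0 2 1]) = 53
det = (-1)·(-5)·(53) = 265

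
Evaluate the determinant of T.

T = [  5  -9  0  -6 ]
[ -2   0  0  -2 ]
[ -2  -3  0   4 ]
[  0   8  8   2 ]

1392

Expand along column 3 (it has 3 zeros):
  − (8) · M_43   where M_43 = det([5 -9 -6; -2 0 -2; -2 -3 4]) = -174
det = (-1)·(8)·(-174) = 1392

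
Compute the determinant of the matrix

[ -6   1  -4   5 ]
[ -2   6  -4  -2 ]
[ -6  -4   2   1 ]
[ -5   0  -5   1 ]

966

Expand along row 4 (it has 1 zero):
  − (-5) · M_41   where M_41 = det([1 -4 5; 6 -4 -2; -4 2 1]) = -28
  − (-5) · M_43   where M_43 = det([-6 1 5; -2 6 -2; -6 -4 1]) = 246
  + (1) · M_44   where M_44 = det([-6 1 -4; -2 6 -4; -6 -4 2]) = -124
det = (-1)·(-5)·(-28) + (-1)·(-5)·(246) + (+1)·(1)·(-124) = 966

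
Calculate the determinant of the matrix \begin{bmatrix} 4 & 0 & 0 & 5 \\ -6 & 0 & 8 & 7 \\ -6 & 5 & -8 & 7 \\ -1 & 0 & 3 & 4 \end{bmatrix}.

30

Expand along column 2 (it has 3 zeros):
  − (5) · M_32   where M_32 = det([4 0 5; -6 8 7; -1 3 4]) = -6
det = (-1)·(5)·(-6) = 30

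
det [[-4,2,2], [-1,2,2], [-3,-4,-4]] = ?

Expand along column 1:
  + (-4) · |2 2; -4 -4| = (-4)·(-8 − (-8)) = 0
  − (-1) · |2 2; -4 -4| = −(-1)·(-8 − (-8)) = 0
  + (-3) · |2 2; 2 2| = (-3)·(4 − 4) = 0
Sum: (0) + (0) + (0) = 0

0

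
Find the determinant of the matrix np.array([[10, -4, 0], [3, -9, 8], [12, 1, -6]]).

4

Expand along row 1:
  + 10 · |-9 8; 1 -6| = 10·(54 − 8) = 460
  − (-4) · |3 8; 12 -6| = −(-4)·(-18 − 96) = -456
Sum: (460) + (-456) = 4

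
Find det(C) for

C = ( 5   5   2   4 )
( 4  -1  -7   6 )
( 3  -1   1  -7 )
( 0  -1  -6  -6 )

The determinant is 2341.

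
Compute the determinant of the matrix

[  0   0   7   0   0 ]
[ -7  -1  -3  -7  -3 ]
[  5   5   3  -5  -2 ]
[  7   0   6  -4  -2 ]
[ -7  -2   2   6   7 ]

Expand along row 1 (it has 4 zeros):
  + (7) · M_13   where M_13 = det([-7 -1 -7 -3; 5 5 -5 -2; 7 0 -4 -2; -7 -2 6 7]) = 1704
det = (+1)·(7)·(1704) = 11928

11928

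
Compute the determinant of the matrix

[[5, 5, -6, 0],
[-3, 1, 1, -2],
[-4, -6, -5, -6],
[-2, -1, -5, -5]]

54

Expand along row 1 (it has 1 zero):
  + (5) · M_11   where M_11 = det([1 1 -2; -6 -5 -6; -1 -5 -5]) = -79
  − (5) · M_12   where M_12 = det([-3 1 -2; -4 -5 -6; -2 -5 -5]) = -13
  + (-6) · M_13   where M_13 = det([-3 1 -2; -4 -6 -6; -2 -1 -5]) = -64
det = (+1)·(5)·(-79) + (-1)·(5)·(-13) + (+1)·(-6)·(-64) = 54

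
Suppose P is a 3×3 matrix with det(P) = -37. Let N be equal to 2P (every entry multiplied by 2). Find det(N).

det(N) = -296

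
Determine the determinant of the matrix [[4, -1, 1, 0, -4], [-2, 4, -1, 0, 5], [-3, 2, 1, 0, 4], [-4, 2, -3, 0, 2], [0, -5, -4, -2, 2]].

-158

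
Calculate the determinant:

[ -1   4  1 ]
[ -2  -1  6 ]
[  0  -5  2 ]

-2

Expand along row 3:
  − (-5) · |-1 1; -2 6| = −(-5)·(-6 − (-2)) = -20
  + 2 · |-1 4; -2 -1| = 2·(1 − (-8)) = 18
Sum: (-20) + (18) = -2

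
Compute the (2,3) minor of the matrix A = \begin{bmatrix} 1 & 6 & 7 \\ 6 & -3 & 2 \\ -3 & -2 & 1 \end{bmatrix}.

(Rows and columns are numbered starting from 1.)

Delete row 2 and column 3; the remaining 2×2 submatrix is [1 6; -3 -2].
Its determinant is 1·(-2) − 6·(-3) = 16.

16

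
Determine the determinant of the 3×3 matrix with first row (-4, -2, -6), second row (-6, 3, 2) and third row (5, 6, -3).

The determinant is 406.

Expand along row 1:
  + (-4) · |3 2; 6 -3| = (-4)·(-9 − 12) = 84
  − (-2) · |-6 2; 5 -3| = −(-2)·(18 − 10) = 16
  + (-6) · |-6 3; 5 6| = (-6)·(-36 − 15) = 306
Sum: (84) + (16) + (306) = 406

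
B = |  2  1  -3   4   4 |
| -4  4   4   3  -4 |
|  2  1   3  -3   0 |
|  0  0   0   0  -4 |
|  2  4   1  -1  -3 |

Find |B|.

-1344

Expand along row 4 (it has 4 zeros):
  − (-4) · M_45   where M_45 = det([2 1 -3 4; -4 4 4 3; 2 1 3 -3; 2 4 1 -1]) = -336
det = (-1)·(-4)·(-336) = -1344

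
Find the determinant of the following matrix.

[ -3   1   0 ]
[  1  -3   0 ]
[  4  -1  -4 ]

Expand along column 3:
  + (-4) · |-3 1; 1 -3| = (-4)·(9 − 1) = -32

-32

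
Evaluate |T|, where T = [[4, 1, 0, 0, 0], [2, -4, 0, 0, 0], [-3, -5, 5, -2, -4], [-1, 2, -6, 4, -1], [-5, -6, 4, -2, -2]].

det(T) = 36

T is block lower-triangular with a 2×2 block and a 3×3 block on the diagonal, so its determinant equals the product of the determinants of the diagonal blocks.
det of the 2×2 block = -18
det of the 3×3 block = -2
det = (-18)·(-2) = 36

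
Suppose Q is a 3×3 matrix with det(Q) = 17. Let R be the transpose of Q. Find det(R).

The determinant is 17.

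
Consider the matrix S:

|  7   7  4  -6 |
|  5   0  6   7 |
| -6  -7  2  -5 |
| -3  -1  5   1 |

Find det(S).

Expand along row 2 (it has 1 zero):
  − (5) · M_21   where M_21 = det([7 4 -6; -7 2 -5; -1 5 1]) = 435
  − (6) · M_23   where M_23 = det([7 7 -6; -6 -7 -5; -3 -1 1]) = 153
  + (7) · M_24   where M_24 = det([7 7 4; -6 -7 2; -3 -1 5]) = -123
det = (-1)·(5)·(435) + (-1)·(6)·(153) + (+1)·(7)·(-123) = -3954

|S| = -3954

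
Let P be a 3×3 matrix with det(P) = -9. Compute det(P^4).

6561

det(P^4) = (det P)^4 = (-9)^4 = 6561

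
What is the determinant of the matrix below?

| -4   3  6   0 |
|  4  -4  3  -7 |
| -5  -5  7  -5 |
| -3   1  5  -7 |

1864

Expand along row 1 (it has 1 zero):
  + (-4) · M_11   where M_11 = det([-4 3 -7; -5 7 -5; 1 5 -7]) = 200
  − (3) · M_12   where M_12 = det([4 3 -7; -5 7 -5; -3 5 -7]) = -128
  + (6) · M_13   where M_13 = det([4 -4 -7; -5 -5 -5; -3 1 -7]) = 380
det = (+1)·(-4)·(200) + (-1)·(3)·(-128) + (+1)·(6)·(380) = 1864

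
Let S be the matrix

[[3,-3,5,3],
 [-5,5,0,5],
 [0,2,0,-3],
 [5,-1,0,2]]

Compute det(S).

-650

Expand along column 3 (it has 3 zeros):
  + (5) · M_13   where M_13 = det([-5 5 5; 0 2 -3; 5 -1 2]) = -130
det = (+1)·(5)·(-130) = -650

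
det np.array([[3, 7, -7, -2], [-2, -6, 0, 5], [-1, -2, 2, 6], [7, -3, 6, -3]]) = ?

Expand along row 2 (it has 1 zero):
  − (-2) · M_21   where M_21 = det([7 -7 -2; -2 2 6; -3 6 -3]) = -114
  + (-6) · M_22   where M_22 = det([3 -7 -2; -1 2 6; 7 6 -3]) = -359
  + (5) · M_24   where M_24 = det([3 7 -7; -1 -2 2; 7 -3 6]) = 3
det = (-1)·(-2)·(-114) + (+1)·(-6)·(-359) + (+1)·(5)·(3) = 1941

1941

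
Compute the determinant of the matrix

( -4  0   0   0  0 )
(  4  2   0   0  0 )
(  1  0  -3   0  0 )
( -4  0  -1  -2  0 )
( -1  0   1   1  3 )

-144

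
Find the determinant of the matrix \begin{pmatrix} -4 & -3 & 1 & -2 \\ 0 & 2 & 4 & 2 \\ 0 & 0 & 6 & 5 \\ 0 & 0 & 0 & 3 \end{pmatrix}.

-144

The matrix is upper triangular, so the determinant is the product of the diagonal entries:
det = (-4) · (2) · (6) · (3) = -144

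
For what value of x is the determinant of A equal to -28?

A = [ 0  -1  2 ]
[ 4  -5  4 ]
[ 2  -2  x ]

-6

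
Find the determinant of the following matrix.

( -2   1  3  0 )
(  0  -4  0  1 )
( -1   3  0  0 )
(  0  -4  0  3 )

-24

Expand along column 3 (it has 3 zeros):
  + (3) · M_13   where M_13 = det([0 -4 1; -1 3 0; 0 -4 3]) = -8
det = (+1)·(3)·(-8) = -24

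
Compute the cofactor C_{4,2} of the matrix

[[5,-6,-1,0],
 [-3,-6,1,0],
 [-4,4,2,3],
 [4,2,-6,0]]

Delete row 4 and column 2; the remaining 3×3 submatrix is [5 -1 0; -3 1 0; -4 2 3].
Its determinant is 6.
The cofactor carries sign (−1)^(4+2) = +1, so C_{4,2} = +(6) = 6.

The cofactor is 6.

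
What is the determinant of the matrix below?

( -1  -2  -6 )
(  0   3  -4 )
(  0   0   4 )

The determinant is -12.

The matrix is upper triangular, so the determinant is the product of the diagonal entries:
det = (-1) · (3) · (4) = -12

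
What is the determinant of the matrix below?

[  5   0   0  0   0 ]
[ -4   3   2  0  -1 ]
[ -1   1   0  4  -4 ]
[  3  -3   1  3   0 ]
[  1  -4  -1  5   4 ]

Expand along row 1 (it has 4 zeros):
  + (5) · M_11   where M_11 = det([3 2 0 -1; 1 0 4 -4; -3 1 3 0; -4 -1 5 4]) = -252
det = (+1)·(5)·(-252) = -1260

-1260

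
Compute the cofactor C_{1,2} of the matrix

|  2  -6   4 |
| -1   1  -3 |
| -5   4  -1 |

14

Delete row 1 and column 2; the remaining 2×2 submatrix is [-1 -3; -5 -1].
Its determinant is (-1)·(-1) − (-3)·(-5) = -14.
The cofactor carries sign (−1)^(1+2) = −1, so C_{1,2} = −(-14) = 14.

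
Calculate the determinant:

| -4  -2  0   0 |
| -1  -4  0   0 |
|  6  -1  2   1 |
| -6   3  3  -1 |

The determinant is -70.

The matrix is block lower-triangular with a 2×2 block and a 2×2 block on the diagonal, so its determinant equals the product of the determinants of the diagonal blocks.
det of the 2×2 block = 14
det of the 2×2 block = -5
det = (14)·(-5) = -70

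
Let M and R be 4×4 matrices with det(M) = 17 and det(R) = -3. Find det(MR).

det(MR) = det(M)·det(R) = (17)·(-3) = -51

det(MR) = -51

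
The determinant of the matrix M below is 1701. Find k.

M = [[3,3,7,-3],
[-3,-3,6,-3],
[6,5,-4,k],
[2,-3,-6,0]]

-7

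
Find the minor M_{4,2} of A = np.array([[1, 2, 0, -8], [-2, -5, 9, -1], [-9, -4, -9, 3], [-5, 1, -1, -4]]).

The minor is -774.

Delete row 4 and column 2; the remaining 3×3 submatrix is [1 0 -8; -2 9 -1; -9 -9 3].
Its determinant is -774.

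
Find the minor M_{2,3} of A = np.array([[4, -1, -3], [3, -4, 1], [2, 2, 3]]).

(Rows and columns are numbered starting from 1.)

10

Delete row 2 and column 3; the remaining 2×2 submatrix is [4 -1; 2 2].
Its determinant is 4·2 − (-1)·2 = 10.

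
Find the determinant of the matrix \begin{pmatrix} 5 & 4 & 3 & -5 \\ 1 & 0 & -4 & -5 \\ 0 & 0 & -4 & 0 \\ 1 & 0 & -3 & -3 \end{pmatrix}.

Expand along row 3 (it has 3 zeros):
  + (-4) · M_33   where M_33 = det([5 4 -5; 1 0 -5; 1 0 -3]) = -8
det = (+1)·(-4)·(-8) = 32

32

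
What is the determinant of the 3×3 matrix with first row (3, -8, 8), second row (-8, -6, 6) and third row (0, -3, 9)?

Expand along column 1:
  + 3 · |-6 6; -3 9| = 3·(-54 − (-18)) = -108
  − (-8) · |-8 8; -3 9| = −(-8)·(-72 − (-24)) = -384
Sum: (-108) + (-384) = -492

-492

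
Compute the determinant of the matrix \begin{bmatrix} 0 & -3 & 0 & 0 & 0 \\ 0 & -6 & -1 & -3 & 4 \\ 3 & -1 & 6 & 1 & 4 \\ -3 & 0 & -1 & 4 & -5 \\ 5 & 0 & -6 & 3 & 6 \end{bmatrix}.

The determinant is -2616.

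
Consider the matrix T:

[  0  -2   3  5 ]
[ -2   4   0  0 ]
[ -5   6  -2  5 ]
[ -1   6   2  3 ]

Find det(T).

The determinant is 256.

Expand along row 2 (it has 2 zeros):
  − (-2) · M_21   where M_21 = det([-2 3 5; 6 -2 5; 6 2 3]) = 188
  + (4) · M_22   where M_22 = det([0 3 5; -5 -2 5; -1 2 3]) = -30
det = (-1)·(-2)·(188) + (+1)·(4)·(-30) = 256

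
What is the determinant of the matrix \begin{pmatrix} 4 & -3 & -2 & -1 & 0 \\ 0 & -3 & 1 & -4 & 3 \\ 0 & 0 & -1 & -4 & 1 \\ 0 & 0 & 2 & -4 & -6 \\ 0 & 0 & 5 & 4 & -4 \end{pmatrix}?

The matrix is block upper-triangular with a 2×2 block and a 3×3 block on the diagonal, so its determinant equals the product of the determinants of the diagonal blocks.
det of the 2×2 block = -12
det of the 3×3 block = 76
det = (-12)·(76) = -912

The determinant is -912.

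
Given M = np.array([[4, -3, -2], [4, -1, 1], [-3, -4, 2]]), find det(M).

Expand along column 1:
  + 4 · |-1 1; -4 2| = 4·(-2 − (-4)) = 8
  − 4 · |-3 -2; -4 2| = −4·(-6 − 8) = 56
  + (-3) · |-3 -2; -1 1| = (-3)·(-3 − 2) = 15
Sum: (8) + (56) + (15) = 79

79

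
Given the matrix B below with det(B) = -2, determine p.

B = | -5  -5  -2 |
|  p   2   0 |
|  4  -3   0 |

p = -3

Expanding along the row containing p, det(B) is linear in p: det(B) = (6)·p + (16).
Set (6)·p + (16) = -2  ⇒  (6)·p = -18  ⇒  p = -3.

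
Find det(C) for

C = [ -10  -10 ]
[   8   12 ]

det(C) = (-10)·12 − (-10)·8 = -120 − (-80) = -40

det(C) = -40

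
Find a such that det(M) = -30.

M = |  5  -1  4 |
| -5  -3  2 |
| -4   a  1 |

Expanding along the row containing a, det(M) is linear in a: det(M) = (-30)·a + (-60).
Set (-30)·a + (-60) = -30  ⇒  (-30)·a = 30  ⇒  a = -1.

a = -1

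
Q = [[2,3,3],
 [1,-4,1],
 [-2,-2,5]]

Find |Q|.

Expand along column 1:
  + 2 · |-4 1; -2 5| = 2·(-20 − (-2)) = -36
  − 1 · |3 3; -2 5| = −1·(15 − (-6)) = -21
  + (-2) · |3 3; -4 1| = (-2)·(3 − (-12)) = -30
Sum: (-36) + (-21) + (-30) = -87

-87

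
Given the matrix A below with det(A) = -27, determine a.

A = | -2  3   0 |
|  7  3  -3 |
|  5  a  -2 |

6

Expanding along the row containing a, det(A) is linear in a: det(A) = (-6)·a + (9).
Set (-6)·a + (9) = -27  ⇒  (-6)·a = -36  ⇒  a = 6.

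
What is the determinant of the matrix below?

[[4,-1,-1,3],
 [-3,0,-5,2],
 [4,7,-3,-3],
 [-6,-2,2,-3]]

-258

Expand along row 2 (it has 1 zero):
  − (-3) · M_21   where M_21 = det([-1 -1 3; 7 -3 -3; -2 2 -3]) = -18
  − (-5) · M_23   where M_23 = det([4 -1 3; 4 7 -3; -6 -2 -3]) = -36
  + (2) · M_24   where M_24 = det([4 -1 -1; 4 7 -3; -6 -2 2]) = -12
det = (-1)·(-3)·(-18) + (-1)·(-5)·(-36) + (+1)·(2)·(-12) = -258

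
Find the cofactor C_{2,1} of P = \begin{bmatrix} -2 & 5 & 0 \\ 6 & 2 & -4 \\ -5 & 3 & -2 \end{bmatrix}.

10

Delete row 2 and column 1; the remaining 2×2 submatrix is [5 0; 3 -2].
Its determinant is 5·(-2) − 0·3 = -10.
The cofactor carries sign (−1)^(2+1) = −1, so C_{2,1} = −(-10) = 10.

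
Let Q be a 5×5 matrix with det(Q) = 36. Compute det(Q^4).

det(Q^4) = (det Q)^4 = (36)^4 = 1679616

1679616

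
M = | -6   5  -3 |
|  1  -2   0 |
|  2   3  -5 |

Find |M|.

-56

Expand along column 3:
  + (-3) · |1 -2; 2 3| = (-3)·(3 − (-4)) = -21
  + (-5) · |-6 5; 1 -2| = (-5)·(12 − 5) = -35
Sum: (-21) + (-35) = -56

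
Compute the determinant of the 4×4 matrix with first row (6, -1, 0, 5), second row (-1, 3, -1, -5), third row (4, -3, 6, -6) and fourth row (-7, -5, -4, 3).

The determinant is -1361.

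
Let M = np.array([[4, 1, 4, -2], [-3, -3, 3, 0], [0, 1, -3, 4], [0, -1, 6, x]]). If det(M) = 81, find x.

x = -7

Expanding along the row containing x, det(M) is linear in x: det(M) = (3)·x + (102).
Set (3)·x + (102) = 81  ⇒  (3)·x = -21  ⇒  x = -7.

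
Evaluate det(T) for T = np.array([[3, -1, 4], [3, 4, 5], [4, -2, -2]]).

The determinant is -108.

Expand along row 1:
  + 3 · |4 5; -2 -2| = 3·(-8 − (-10)) = 6
  − (-1) · |3 5; 4 -2| = −(-1)·(-6 − 20) = -26
  + 4 · |3 4; 4 -2| = 4·(-6 − 16) = -88
Sum: (6) + (-26) + (-88) = -108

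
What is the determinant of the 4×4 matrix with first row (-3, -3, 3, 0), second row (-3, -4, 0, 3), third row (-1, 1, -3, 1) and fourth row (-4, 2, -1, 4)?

Expand along row 1 (it has 1 zero):
  + (-3) · M_11   where M_11 = det([-4 0 3; 1 -3 1; 2 -1 4]) = 59
  − (-3) · M_12   where M_12 = det([-3 0 3; -1 -3 1; -4 -1 4]) = 0
  + (3) · M_13   where M_13 = det([-3 -4 3; -1 1 1; -4 2 4]) = 0
det = (+1)·(-3)·(59) + (-1)·(-3)·(0) + (+1)·(3)·(0) = -177

-177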